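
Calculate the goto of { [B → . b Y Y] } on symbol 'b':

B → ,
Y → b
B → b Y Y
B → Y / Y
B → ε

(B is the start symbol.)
GOTO(I, 'b') = CLOSURE({ [A → αX.β] : [A → α.Xβ] ∈ I, X = 'b' })

Items with dot before 'b', with the dot advanced:
  [B → . b Y Y] → [B → b . Y Y]
Closure of the advanced items:
  [B → b . Y Y] has the dot before Y: add [Y → . b]

GOTO = { [B → b . Y Y], [Y → . b] }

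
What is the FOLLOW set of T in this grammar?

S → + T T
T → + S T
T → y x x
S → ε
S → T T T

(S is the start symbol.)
To compute FOLLOW(T), find every occurrence of T on a right-hand side N → α T β: add FIRST(β) \ {ε}, and if β is empty or nullable also add FOLLOW(N). Iterate to a fixed point.

In S → + T T: T is followed by T, add FIRST(T) \ {ε} = { '+', 'y' }
In S → + T T: T is at the end, add FOLLOW(S)
In T → + S T: T is at the end; this adds FOLLOW(T) to itself — nothing new
In S → T T T: T is followed by T T, add FIRST(T T) \ {ε} = { '+', 'y' }
In S → T T T: T is followed by T, add FIRST(T) \ {ε} = { '+', 'y' }
In S → T T T: T is at the end, add FOLLOW(S)

The FOLLOW sets referred to above (computed the same way, to a fixed point):
  FOLLOW(S) = { $, '+', 'y' }

Taking the union: FOLLOW(T) = { $, '+', 'y' }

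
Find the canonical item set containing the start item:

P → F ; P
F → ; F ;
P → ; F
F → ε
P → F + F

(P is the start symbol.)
First, augment the grammar with P' → P
I₀ = CLOSURE({ [P' → . P] }):
  [P' → . P] has the dot before P: add [P → . F ; P], [P → . ; F], [P → . F + F]
  [P → . F ; P] has the dot before F: add [F → . ; F ;], [F → .]
No further items can be added.

I₀ = { [F → . ; F ;], [F → .], [P → . ; F], [P → . F + F], [P → . F ; P], [P' → . P] }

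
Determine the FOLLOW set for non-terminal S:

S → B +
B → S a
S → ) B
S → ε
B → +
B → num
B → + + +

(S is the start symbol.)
To compute FOLLOW(S), find every occurrence of S on a right-hand side N → α S β: add FIRST(β) \ {ε}, and if β is empty or nullable also add FOLLOW(N). Iterate to a fixed point.

S is the start symbol, so $ ∈ FOLLOW(S).
In B → S a: S is followed by a, add FIRST(a) \ {ε} = { 'a' }

Taking the union: FOLLOW(S) = { $, 'a' }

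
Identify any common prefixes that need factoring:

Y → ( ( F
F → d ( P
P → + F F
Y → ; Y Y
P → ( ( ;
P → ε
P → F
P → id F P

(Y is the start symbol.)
No, left-factoring is not needed

Left-factoring is needed when two productions for the same non-terminal
share a common prefix on the right-hand side.

Productions for Y:
  Y → ( ( F
  Y → ; Y Y
Productions for P:
  P → + F F
  P → ( ( ;
  P → ε
  P → F
  P → id F P

No common prefixes found.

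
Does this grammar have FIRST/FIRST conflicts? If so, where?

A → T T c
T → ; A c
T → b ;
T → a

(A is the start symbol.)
No FIRST/FIRST conflicts.

Productions for T:
  T → ; A c: FIRST = { ';' }
  T → b ;: FIRST = { 'b' }
  T → a: FIRST = { 'a' }
A has only one production, so no FIRST/FIRST conflict is possible there.

All alternatives of each non-terminal have pairwise disjoint FIRST sets.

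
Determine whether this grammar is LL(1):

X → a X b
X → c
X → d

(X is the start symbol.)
Yes, the grammar is LL(1).

A grammar is LL(1) if for each non-terminal N with multiple productions, the predict sets of those productions are pairwise disjoint, where PREDICT(N → α) = (FIRST(α) \ {ε}) ∪ (FOLLOW(N) if α ⇒* ε).

For X:
  PREDICT(X → a X b) = { 'a' }
  PREDICT(X → c) = { 'c' }
  PREDICT(X → d) = { 'd' }

All predict sets are disjoint. The grammar IS LL(1).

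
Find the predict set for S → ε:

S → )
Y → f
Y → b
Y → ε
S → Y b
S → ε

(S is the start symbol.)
{ $ }

PREDICT(S → ε) = (FIRST(RHS) \ {ε}) ∪ (FOLLOW(S) if ε ∈ FIRST(RHS), i.e. RHS ⇒* ε)
The right-hand side is ε (FIRST(ε) = { ε }), so the predict set is FOLLOW(S) = { $ }
PREDICT(S → ε) = { $ }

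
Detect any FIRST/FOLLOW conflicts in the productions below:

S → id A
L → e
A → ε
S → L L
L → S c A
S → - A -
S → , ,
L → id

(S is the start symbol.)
No FIRST/FOLLOW conflicts.

Nullable non-terminals: A.
A has a nullable alternative but only one production, so nothing to check.

L, S have no nullable alternative, so no FIRST/FOLLOW check is needed there.

No FIRST/FOLLOW conflicts found.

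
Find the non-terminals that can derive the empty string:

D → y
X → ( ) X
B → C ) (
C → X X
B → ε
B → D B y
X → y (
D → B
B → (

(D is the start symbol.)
ε-productions: B → ε
So B is immediately nullable.
D → B: every symbol on the right is nullable, so D is nullable too.
No further non-terminal can be added: every production for the remaining non-terminals contains a terminal or a non-nullable non-terminal.
Nullable = { 'B', 'D' }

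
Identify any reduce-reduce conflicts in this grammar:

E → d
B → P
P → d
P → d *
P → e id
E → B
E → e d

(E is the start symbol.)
Yes — I4: [E → d .] vs [P → d .]

Augment with E' → E and build the canonical LR(0) collection (I0 = CLOSURE({[E' → . E]}), then GOTO on every symbol after a dot until no new states appear). It has 9 states:
  I0: { [B → . P], [E → . B], [E → . d], [E → . e d], [E' → . E], [P → . d *], [P → . d], [P → . e id] }  — shift
  I1: { [E → B .] }  — reduce
  I2: { [E' → E .] }  — accept
  I3: { [B → P .] }  — reduce
  I4: { [E → d .], [P → d . *], [P → d .] }  — shift, 2 reduces
  I5: { [E → e . d], [P → e . id] }  — shift
  I6: { [E → e d .] }  — reduce
  I7: { [P → e id .] }  — reduce
  I8: { [P → d * .] }  — reduce

I4 contains complete items [E → d .], [P → d .] — reduce-reduce conflict.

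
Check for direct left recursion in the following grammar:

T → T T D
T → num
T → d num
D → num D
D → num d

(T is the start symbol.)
Yes, T is left-recursive

Direct left recursion occurs when N → N α for some non-terminal N (the right-hand side begins with the left-hand side itself).

T → T T D: LEFT RECURSIVE (starts with T)
T → num: starts with num
T → d num: starts with d
D → num D: starts with num
D → num d: starts with num

The grammar has direct left recursion on: T.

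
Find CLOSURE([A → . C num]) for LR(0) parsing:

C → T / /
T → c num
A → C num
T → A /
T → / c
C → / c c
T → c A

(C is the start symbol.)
{ [A → . C num], [C → . / c c], [C → . T / /], [T → . / c], [T → . A /], [T → . c A], [T → . c num] }

Start with: [A → . C num]
  [A → . C num] has the dot before C: add [C → . T / /], [C → . / c c]
  [C → . T / /] has the dot before T: add [T → . c num], [T → . A /], [T → . / c], [T → . c A]
  [T → . A /] has the dot before A: all A-items already present
No further items can be added.

CLOSURE = { [A → . C num], [C → . / c c], [C → . T / /], [T → . / c], [T → . A /], [T → . c A], [T → . c num] }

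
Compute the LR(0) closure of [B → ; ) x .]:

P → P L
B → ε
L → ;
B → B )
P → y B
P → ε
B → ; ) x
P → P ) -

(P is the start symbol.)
{ [B → ; ) x .] }

Start with: [B → ; ) x .]
The dot is at the end, so nothing is added.

CLOSURE = { [B → ; ) x .] }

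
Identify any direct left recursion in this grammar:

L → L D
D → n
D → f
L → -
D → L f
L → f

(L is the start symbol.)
Direct left recursion occurs when N → N α for some non-terminal N (the right-hand side begins with the left-hand side itself).

L → L D: LEFT RECURSIVE (starts with L)
D → n: starts with n
D → f: starts with f
L → -: starts with '-'
D → L f: starts with L
L → f: starts with f

The grammar has direct left recursion on: L.

Answer: Yes, L is left-recursive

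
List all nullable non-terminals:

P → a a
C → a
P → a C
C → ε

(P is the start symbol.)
{ 'C' }

A non-terminal is nullable if it can derive ε (the empty string): either it has an ε-production, or it has a production whose right-hand side consists entirely of nullable non-terminals.

ε-productions: C → ε
So C is immediately nullable.
No further non-terminal can be added: every production for the remaining non-terminals contains a terminal or a non-nullable non-terminal.
Nullable = { 'C' }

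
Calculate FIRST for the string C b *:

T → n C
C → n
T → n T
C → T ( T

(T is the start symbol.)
FIRST sets of the non-terminals involved (from the grammar, by fixed-point iteration):
  FIRST(C) = { 'n' }

To compute FIRST(C b *), process the symbols left to right:
Symbol C is a non-terminal. Add FIRST(C) \ {ε} = { 'n' }
C is not nullable (ε ∉ FIRST(C)), so stop here.
FIRST(C b *) = { 'n' }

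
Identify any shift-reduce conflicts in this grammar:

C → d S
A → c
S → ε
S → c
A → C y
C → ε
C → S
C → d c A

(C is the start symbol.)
Augment with C' → C and build the canonical LR(0) collection (I0 = CLOSURE({[C' → . C]}), then GOTO on every symbol after a dot until no new states appear). It has 11 states:
  I0: { [C → . S], [C → . d S], [C → . d c A], [C → .], [C' → . C], [S → . c], [S → .] }  — shift, 2 reduces
  I1: { [C' → C .] }  — accept
  I2: { [C → S .] }  — reduce
  I3: { [S → c .] }  — reduce
  I4: { [C → d . S], [C → d . c A], [S → . c], [S → .] }  — shift, reduce
  I5: { [C → d S .] }  — reduce
  I6: { [A → . C y], [A → . c], [C → . S], [C → . d S], [C → . d c A], [C → .], [C → d c . A], [S → . c], [S → .], [S → c .] }  — shift, 3 reduces
  I7: { [C → d c A .] }  — reduce
  I8: { [A → C . y] }  — shift
  I9: { [A → c .], [S → c .] }  — 2 reduces
  I10: { [A → C y .] }  — reduce

I0 contains reduce items [C → .], [S → .] and shift items [C → . d S], [C → . d c A], [S → . c] — shift-reduce conflict.
I4 contains reduce item [S → .] and shift items [C → d . c A], [S → . c] — shift-reduce conflict.
I6 contains reduce items [C → .], [S → .], [S → c .] and shift items [A → . c], [C → . d S], [C → . d c A], [S → . c] — shift-reduce conflict.

Answer: Yes — I0: [C → .] vs [C → . d S]; I4: [S → .] vs [C → d . c A]; I6: [C → .] vs [A → . c]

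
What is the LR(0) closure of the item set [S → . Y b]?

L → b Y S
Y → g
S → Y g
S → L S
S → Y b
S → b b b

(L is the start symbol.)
{ [S → . Y b], [Y → . g] }

Start with: [S → . Y b]
  [S → . Y b] has the dot before Y: add [Y → . g]
No further items can be added.

CLOSURE = { [S → . Y b], [Y → . g] }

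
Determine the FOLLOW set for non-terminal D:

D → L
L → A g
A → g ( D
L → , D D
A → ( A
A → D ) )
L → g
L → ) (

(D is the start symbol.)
To compute FOLLOW(D), find every occurrence of D on a right-hand side N → α D β: add FIRST(β) \ {ε}, and if β is empty or nullable also add FOLLOW(N). Iterate to a fixed point.

D is the start symbol, so $ ∈ FOLLOW(D).
In A → g ( D: D is at the end, add FOLLOW(A)
In L → , D D: D is followed by D, add FIRST(D) \ {ε} = { '(', ')', ',', 'g' }
In L → , D D: D is at the end, add FOLLOW(L)
In A → D ) ): D is followed by ')' ')', add FIRST(')' ')') \ {ε} = { ')' }

The FOLLOW sets referred to above (computed the same way, to a fixed point):
  FOLLOW(A) = { 'g' }
  FOLLOW(L) = { $, '(', ')', ',', 'g' }

Taking the union: FOLLOW(D) = { $, '(', ')', ',', 'g' }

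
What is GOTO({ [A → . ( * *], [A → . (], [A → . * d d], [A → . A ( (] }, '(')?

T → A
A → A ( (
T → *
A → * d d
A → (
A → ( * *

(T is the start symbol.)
GOTO(I, '(') = CLOSURE({ [A → αX.β] : [A → α.Xβ] ∈ I, X = '(' })

Items with dot before '(', with the dot advanced:
  [A → . (] → [A → ( .]
  [A → . ( * *] → [A → ( . * *]
Closure adds nothing (no advanced item has the dot before a non-terminal).

GOTO = { [A → ( . * *], [A → ( .] }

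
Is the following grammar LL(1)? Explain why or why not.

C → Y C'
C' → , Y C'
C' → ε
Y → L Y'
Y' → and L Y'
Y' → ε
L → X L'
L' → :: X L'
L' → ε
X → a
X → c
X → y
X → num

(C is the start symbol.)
Relevant sets:
  FOLLOW(C') = { $ }
  FOLLOW(Y') = { $, ',' }
  FOLLOW(L') = { $, ',', 'and' }

For C':
  PREDICT(C' → ',' Y C') = { ',' }
  PREDICT(C' → ε) = { $ }
For Y':
  PREDICT(Y' → and L Y') = { 'and' }
  PREDICT(Y' → ε) = { $, ',' }
For L':
  PREDICT(L' → :: X L') = { '::' }
  PREDICT(L' → ε) = { $, ',', 'and' }
For X:
  PREDICT(X → a) = { 'a' }
  PREDICT(X → c) = { 'c' }
  PREDICT(X → y) = { 'y' }
  PREDICT(X → num) = { 'num' }
C, Y, L have a single production, so nothing to check there.

All predict sets are disjoint. The grammar IS LL(1).

Answer: Yes, the grammar is LL(1).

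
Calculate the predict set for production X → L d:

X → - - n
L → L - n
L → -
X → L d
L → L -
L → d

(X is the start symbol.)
{ '-', 'd' }

PREDICT(X → L d) = (FIRST(RHS) \ {ε}) ∪ (FOLLOW(X) if ε ∈ FIRST(RHS), i.e. RHS ⇒* ε)
FIRST(L) = { '-', 'd' }
FIRST(L d) = { '-', 'd' }
ε ∉ FIRST(L d), so FOLLOW(X) is not added.
PREDICT(X → L d) = { '-', 'd' }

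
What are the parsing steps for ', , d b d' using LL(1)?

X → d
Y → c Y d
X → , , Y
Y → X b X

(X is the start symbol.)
LL(1) parsing maintains a stack (initially the start symbol over $) and the input. At each step: if the stack top is a terminal, match it against the current input token; if it is a non-terminal N, replace it with the RHS of M[N, lookahead] (the unique production whose predict set contains the lookahead).

Stack is shown with the top on the left.

Stack    Input        Action
----------------------------
X $      , , d b d $  output X → , , Y
, , Y $  , , d b d $  match ','
, Y $    , d b d $    match ','
Y $      d b d $      output Y → X b X
X b X $  d b d $      output X → d
d b X $  d b d $      match 'd'
b X $    b d $        match 'b'
X $      d $          output X → d
d $      d $          match 'd'
$        $            accept

The string is accepted.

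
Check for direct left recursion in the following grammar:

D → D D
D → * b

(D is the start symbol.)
Yes, D is left-recursive

Direct left recursion occurs when N → N α for some non-terminal N (the right-hand side begins with the left-hand side itself).

D → D D: LEFT RECURSIVE (starts with D)
D → * b: starts with '*'

The grammar has direct left recursion on: D.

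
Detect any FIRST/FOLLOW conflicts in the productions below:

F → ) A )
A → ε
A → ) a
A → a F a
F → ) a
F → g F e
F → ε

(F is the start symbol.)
Yes. A → ')' a with FOLLOW(A) on { ')' }

Nullable non-terminals: A, F.

A: nullable alternative(s) A → ε; FOLLOW(A) = { ')' }
  A → ε: FIRST \ {ε} = { } — this is the only nullable alternative, skip
  A → ) a: FIRST \ {ε} = { ')' } — overlaps FOLLOW(A) on { ')' }: CONFLICT
  A → a F a: FIRST \ {ε} = { 'a' } — disjoint from FOLLOW(A)

F: nullable alternative(s) F → ε; FOLLOW(F) = { $, 'a', 'e' }
  F → ) A ): FIRST \ {ε} = { ')' } — disjoint from FOLLOW(F)
  F → ) a: FIRST \ {ε} = { ')' } — disjoint from FOLLOW(F)
  F → g F e: FIRST \ {ε} = { 'g' } — disjoint from FOLLOW(F)
  F → ε: FIRST \ {ε} = { } — this is the only nullable alternative, skip

So the grammar has 1 FIRST/FOLLOW conflict (marked CONFLICT above).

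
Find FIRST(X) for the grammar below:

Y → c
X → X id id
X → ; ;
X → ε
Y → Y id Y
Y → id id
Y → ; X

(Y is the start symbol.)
{ ';', 'id', ε }

To compute FIRST(X), examine every production with X on the left-hand side, reading each right-hand side left to right until a non-nullable symbol is reached.

From X → X id id:
  - X is the symbol being defined: contributes nothing new
    X is nullable, so continue to the next symbol
  - id is a terminal: add 'id' and stop
From X → ; ;:
  - ';' is a terminal: add ';' and stop
From X → ε:
  - ε-production, so ε ∈ FIRST(X)

Collecting: FIRST(X) = { ';', 'id', ε }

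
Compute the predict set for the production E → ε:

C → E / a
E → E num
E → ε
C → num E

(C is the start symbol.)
{ $, '/', 'num' }

PREDICT(E → ε) = (FIRST(RHS) \ {ε}) ∪ (FOLLOW(E) if ε ∈ FIRST(RHS), i.e. RHS ⇒* ε)
The right-hand side is ε (FIRST(ε) = { ε }), so the predict set is FOLLOW(E) = { $, '/', 'num' }
PREDICT(E → ε) = { $, '/', 'num' }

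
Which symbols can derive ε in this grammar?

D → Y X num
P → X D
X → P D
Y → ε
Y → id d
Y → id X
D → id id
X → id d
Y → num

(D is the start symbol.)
{ 'Y' }

ε-productions: Y → ε
So Y is immediately nullable.
No further non-terminal can be added: every production for the remaining non-terminals contains a terminal or a non-nullable non-terminal.
Nullable = { 'Y' }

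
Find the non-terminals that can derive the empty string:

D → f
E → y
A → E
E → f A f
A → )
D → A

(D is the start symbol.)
There are no ε-productions, so no non-terminal can derive ε.
No non-terminals are nullable.

Answer: None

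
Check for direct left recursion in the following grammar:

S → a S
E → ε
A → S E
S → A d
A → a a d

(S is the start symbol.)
S → a S: starts with a
E → ε: starts with ε
A → S E: starts with S
S → A d: starts with A
A → a a d: starts with a

No direct left recursion found.

Answer: No direct left recursion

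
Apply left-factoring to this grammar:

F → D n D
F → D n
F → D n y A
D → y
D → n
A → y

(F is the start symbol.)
Left-factoring transforms A → αβ₁ | αβ₂ into A → αA' and A' → β₁ | β₂
(α is the longest common prefix among the alternatives). Repeat until
no nonterminal has two alternatives with a common prefix.

Round 1: F has alternatives sharing prefix 'D n'. Introduce F': F → D n F'
  Add: F' → D
  Add: F' → ε
  Add: F' → y A

No remaining common prefixes — done.

Resulting grammar:
F → D n F'
F' → D
F' → ε
F' → y A
D → y
D → n
A → y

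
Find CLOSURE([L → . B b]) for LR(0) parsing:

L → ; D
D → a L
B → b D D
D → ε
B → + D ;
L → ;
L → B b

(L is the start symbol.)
{ [B → . + D ;], [B → . b D D], [L → . B b] }

Start with: [L → . B b]
  [L → . B b] has the dot before B: add [B → . b D D], [B → . + D ;]
No further items can be added.

CLOSURE = { [B → . + D ;], [B → . b D D], [L → . B b] }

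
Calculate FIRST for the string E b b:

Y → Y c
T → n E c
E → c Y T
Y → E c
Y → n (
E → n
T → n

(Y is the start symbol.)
{ 'c', 'n' }

FIRST sets of the non-terminals involved (from the grammar, by fixed-point iteration):
  FIRST(E) = { 'c', 'n' }

To compute FIRST(E b b), process the symbols left to right:
Symbol E is a non-terminal. Add FIRST(E) \ {ε} = { 'c', 'n' }
E is not nullable (ε ∉ FIRST(E)), so stop here.
FIRST(E b b) = { 'c', 'n' }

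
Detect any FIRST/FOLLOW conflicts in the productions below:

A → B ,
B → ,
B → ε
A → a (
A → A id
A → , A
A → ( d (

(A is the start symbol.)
Nullable non-terminals: B.

B: nullable alternative(s) B → ε; FOLLOW(B) = { ',' }
  B → ,: FIRST \ {ε} = { ',' } — overlaps FOLLOW(B) on { ',' }: CONFLICT
  B → ε: FIRST \ {ε} = { } — this is the only nullable alternative, skip

A has no nullable alternative, so no FIRST/FOLLOW check is needed there.

So the grammar has 1 FIRST/FOLLOW conflict (marked CONFLICT above).

Answer: Yes. B → ',' with FOLLOW(B) on { ',' }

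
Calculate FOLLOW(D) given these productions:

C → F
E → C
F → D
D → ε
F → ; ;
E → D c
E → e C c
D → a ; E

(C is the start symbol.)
{ $, 'c' }

In F → D: D is at the end, add FOLLOW(F)
In E → D c: D is followed by c, add FIRST(c) \ {ε} = { 'c' }

The FOLLOW sets referred to above (computed the same way, to a fixed point):
  FOLLOW(F) = { $, 'c' }

Taking the union: FOLLOW(D) = { $, 'c' }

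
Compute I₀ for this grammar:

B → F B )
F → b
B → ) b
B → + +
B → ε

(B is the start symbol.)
{ [B → . ) b], [B → . + +], [B → . F B )], [B → .], [B' → . B], [F → . b] }

First, augment the grammar with B' → B
I₀ = CLOSURE({ [B' → . B] }):
  [B' → . B] has the dot before B: add [B → . F B )], [B → . ) b], [B → . + +], [B → .]
  [B → . F B )] has the dot before F: add [F → . b]
No further items can be added.

I₀ = { [B → . ) b], [B → . + +], [B → . F B )], [B → .], [B' → . B], [F → . b] }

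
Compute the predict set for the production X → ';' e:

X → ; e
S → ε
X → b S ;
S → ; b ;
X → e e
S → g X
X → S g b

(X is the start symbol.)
PREDICT(X → ';' e) = (FIRST(RHS) \ {ε}) ∪ (FOLLOW(X) if ε ∈ FIRST(RHS), i.e. RHS ⇒* ε)
FIRST(';' e) = { ';' }
ε ∉ FIRST(';' e), so FOLLOW(X) is not added.
PREDICT(X → ';' e) = { ';' }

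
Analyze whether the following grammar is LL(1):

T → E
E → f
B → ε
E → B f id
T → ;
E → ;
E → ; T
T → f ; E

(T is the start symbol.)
No. Predict set conflict for T: { ';' }

Relevant sets:
  FIRST(E) = { ';', 'f' }
  FIRST(B) = { ε }

For T:
  PREDICT(T → E) = { ';', 'f' }
  PREDICT(T → ';') = { ';' }
  PREDICT(T → f ';' E) = { 'f' }
For E:
  PREDICT(E → f) = { 'f' }
  PREDICT(E → B f id) = { 'f' }
  PREDICT(E → ';') = { ';' }
  PREDICT(E → ';' T) = { ';' }
B has a single production, so nothing to check there.

Conflict found: Predict set conflict for T: { ';' }
The grammar is NOT LL(1).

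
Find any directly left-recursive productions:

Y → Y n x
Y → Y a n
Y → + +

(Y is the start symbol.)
Direct left recursion occurs when N → N α for some non-terminal N (the right-hand side begins with the left-hand side itself).

Y → Y n x: LEFT RECURSIVE (starts with Y)
Y → Y a n: LEFT RECURSIVE (starts with Y)
Y → + +: starts with '+'

The grammar has direct left recursion on: Y.

Answer: Yes, Y is left-recursive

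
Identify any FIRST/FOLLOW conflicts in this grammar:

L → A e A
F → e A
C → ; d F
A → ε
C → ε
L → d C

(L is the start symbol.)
No FIRST/FOLLOW conflicts.

A FIRST/FOLLOW conflict occurs when a non-terminal N has a nullable alternative N → β (β ⇒* ε) and another alternative N → α with FIRST(α) ∩ FOLLOW(N) ≠ ∅: on such a lookahead the parser cannot decide between expanding α and letting N vanish via β.

Nullable non-terminals: A, C.
A has a nullable alternative but only one production, so nothing to check.

C: nullable alternative(s) C → ε; FOLLOW(C) = { $ }
  C → ; d F: FIRST \ {ε} = { ';' } — disjoint from FOLLOW(C)
  C → ε: FIRST \ {ε} = { } — this is the only nullable alternative, skip

F, L have no nullable alternative, so no FIRST/FOLLOW check is needed there.

No FIRST/FOLLOW conflicts found.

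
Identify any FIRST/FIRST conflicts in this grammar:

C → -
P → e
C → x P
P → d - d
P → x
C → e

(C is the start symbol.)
A FIRST/FIRST conflict occurs when two productions N → α and N → β for the same non-terminal have FIRST(α) ∩ FIRST(β) ≠ ∅ (with ε ∈ FIRST of a nullable right-hand side, so two nullable alternatives also conflict).

Productions for C:
  C → -: FIRST = { '-' }
  C → x P: FIRST = { 'x' }
  C → e: FIRST = { 'e' }
Productions for P:
  P → e: FIRST = { 'e' }
  P → d - d: FIRST = { 'd' }
  P → x: FIRST = { 'x' }

All alternatives of each non-terminal have pairwise disjoint FIRST sets.

Answer: No FIRST/FIRST conflicts.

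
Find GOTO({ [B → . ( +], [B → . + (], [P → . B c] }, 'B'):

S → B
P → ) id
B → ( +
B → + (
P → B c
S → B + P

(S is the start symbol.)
{ [P → B . c] }

GOTO(I, 'B') = CLOSURE({ [A → αX.β] : [A → α.Xβ] ∈ I, X = 'B' })

Items with dot before 'B', with the dot advanced:
  [P → . B c] → [P → B . c]
Closure adds nothing (no advanced item has the dot before a non-terminal).

GOTO = { [P → B . c] }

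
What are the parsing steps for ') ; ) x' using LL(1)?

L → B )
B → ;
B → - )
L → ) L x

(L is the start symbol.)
LL(1) parsing maintains a stack (initially the start symbol over $) and the input. At each step: if the stack top is a terminal, match it against the current input token; if it is a non-terminal N, replace it with the RHS of M[N, lookahead] (the unique production whose predict set contains the lookahead).

Stack is shown with the top on the left.

Stack    Input      Action
--------------------------
L $      ) ; ) x $  output L → ) L x
) L x $  ) ; ) x $  match ')'
L x $    ; ) x $    output L → B )
B ) x $  ; ) x $    output B → ;
; ) x $  ; ) x $    match ';'
) x $    ) x $      match ')'
x $      x $        match 'x'
$        $          accept

The string is accepted.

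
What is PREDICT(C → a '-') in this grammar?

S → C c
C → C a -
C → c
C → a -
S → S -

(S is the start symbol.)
{ 'a' }

PREDICT(C → a '-') = (FIRST(RHS) \ {ε}) ∪ (FOLLOW(C) if ε ∈ FIRST(RHS), i.e. RHS ⇒* ε)
FIRST(a '-') = { 'a' }
ε ∉ FIRST(a '-'), so FOLLOW(C) is not added.
PREDICT(C → a '-') = { 'a' }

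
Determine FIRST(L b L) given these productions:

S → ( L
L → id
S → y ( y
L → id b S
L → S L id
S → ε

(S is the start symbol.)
{ '(', 'id', 'y' }

FIRST sets of the non-terminals involved (from the grammar, by fixed-point iteration):
  FIRST(L) = { '(', 'id', 'y' }

To compute FIRST(L b L), process the symbols left to right:
Symbol L is a non-terminal. Add FIRST(L) \ {ε} = { '(', 'id', 'y' }
L is not nullable (ε ∉ FIRST(L)), so stop here.
FIRST(L b L) = { '(', 'id', 'y' }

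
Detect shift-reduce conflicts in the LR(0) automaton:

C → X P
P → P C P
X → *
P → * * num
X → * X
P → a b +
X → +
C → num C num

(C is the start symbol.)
Yes — I1: [X → * .] vs [X → . *]; I9: [C → X P .] vs [C → . num C num]; I14: [P → P C P .] vs [C → . num C num]

A shift-reduce conflict occurs when an LR(0) state has both:
  - a complete (reduce) item [A → α .] (dot at the end), and
  - a shift item [B → β . c γ] (dot before a terminal).

Augment with C' → C and build the canonical LR(0) collection (I0 = CLOSURE({[C' → . C]}), then GOTO on every symbol after a dot until no new states appear). It has 18 states:
  I0: { [C → . X P], [C → . num C num], [C' → . C], [X → . * X], [X → . *], [X → . +] }  — shift
  I1: { [X → * . X], [X → * .], [X → . * X], [X → . *], [X → . +] }  — shift, reduce
  I2: { [X → + .] }  — reduce
  I3: { [C' → C .] }  — accept
  I4: { [C → X . P], [P → . * * num], [P → . P C P], [P → . a b +] }  — shift
  I5: { [C → . X P], [C → . num C num], [C → num . C num], [X → . * X], [X → . *], [X → . +] }  — shift
  I6: { [C → num C . num] }  — shift
  I7: { [C → num C num .] }  — reduce
  I8: { [P → * . * num] }  — shift
  I9: { [C → . X P], [C → . num C num], [C → X P .], [P → P . C P], [X → . * X], [X → . *], [X → . +] }  — shift, reduce
  I10: { [P → a . b +] }  — shift
  I11: { [P → a b . +] }  — shift
  I12: { [P → a b + .] }  — reduce
  I13: { [P → . * * num], [P → . P C P], [P → . a b +], [P → P C . P] }  — shift
  I14: { [C → . X P], [C → . num C num], [P → P . C P], [P → P C P .], [X → . * X], [X → . *], [X → . +] }  — shift, reduce
  I15: { [P → * * . num] }  — shift
  I16: { [P → * * num .] }  — reduce
  I17: { [X → * X .] }  — reduce

I1 contains reduce item [X → * .] and shift items [X → . *], [X → . * X], [X → . +] — shift-reduce conflict.
I9 contains reduce item [C → X P .] and shift items [C → . num C num], [X → . *], [X → . * X], [X → . +] — shift-reduce conflict.
I14 contains reduce item [P → P C P .] and shift items [C → . num C num], [X → . *], [X → . * X], [X → . +] — shift-reduce conflict.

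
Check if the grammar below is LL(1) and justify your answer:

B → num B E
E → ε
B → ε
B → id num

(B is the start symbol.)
Yes, the grammar is LL(1).

Relevant sets:
  FOLLOW(B) = { $ }

For B:
  PREDICT(B → num B E) = { 'num' }
  PREDICT(B → ε) = { $ }
  PREDICT(B → id num) = { 'id' }
E has a single production, so nothing to check there.

All predict sets are disjoint. The grammar IS LL(1).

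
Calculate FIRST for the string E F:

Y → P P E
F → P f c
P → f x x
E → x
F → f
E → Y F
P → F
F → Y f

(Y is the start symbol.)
{ 'f', 'x' }

FIRST sets of the non-terminals involved (from the grammar, by fixed-point iteration):
  FIRST(E) = { 'f', 'x' }

To compute FIRST(E F), process the symbols left to right:
Symbol E is a non-terminal. Add FIRST(E) \ {ε} = { 'f', 'x' }
E is not nullable (ε ∉ FIRST(E)), so stop here.
FIRST(E F) = { 'f', 'x' }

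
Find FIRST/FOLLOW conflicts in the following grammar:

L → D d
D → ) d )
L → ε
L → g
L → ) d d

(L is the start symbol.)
Nullable non-terminals: L.
FIRST sets used below: FIRST(D) = { ')' }

L: nullable alternative(s) L → ε; FOLLOW(L) = { $ }
  L → D d: FIRST \ {ε} = { ')' } — disjoint from FOLLOW(L)
  L → ε: FIRST \ {ε} = { } — this is the only nullable alternative, skip
  L → g: FIRST \ {ε} = { 'g' } — disjoint from FOLLOW(L)
  L → ) d d: FIRST \ {ε} = { ')' } — disjoint from FOLLOW(L)

D has no nullable alternative, so no FIRST/FOLLOW check is needed there.

No FIRST/FOLLOW conflicts found.

Answer: No FIRST/FOLLOW conflicts.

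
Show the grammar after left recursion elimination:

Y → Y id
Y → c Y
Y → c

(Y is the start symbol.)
Y is directly left-recursive. The standard transformation for
  A → A α₁ | ... | A α_m | β₁ | ... | β_n
is
  A  → β₁ A' | ... | β_n A'
  A' → α₁ A' | ... | α_m A' | ε

Y → c Y becomes Y → c Y Y'
Y → c becomes Y → c Y'
Y → Y id becomes Y' → id Y'
Add Y' → ε

Resulting grammar:
Y → c Y Y'
Y → c Y'
Y' → id Y'
Y' → ε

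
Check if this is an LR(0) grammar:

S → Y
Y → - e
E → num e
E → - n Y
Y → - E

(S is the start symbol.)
Yes, the grammar is LR(0)

A grammar is LR(0) if no state in the canonical LR(0) collection has:
  - both a shift item (dot before a terminal) and a complete item (shift-reduce conflict), or
  - two or more complete items (reduce-reduce conflict; the accept item [S' → S .] counts as a complete item here).

Augment with S' → S and build the canonical LR(0) collection (I0 = CLOSURE({[S' → . S]}), then GOTO on every symbol after a dot until no new states appear). It has 11 states:
  I0: { [S → . Y], [S' → . S], [Y → . - E], [Y → . - e] }  — shift
  I1: { [E → . - n Y], [E → . num e], [Y → - . E], [Y → - . e] }  — shift
  I2: { [S' → S .] }  — accept
  I3: { [S → Y .] }  — reduce
  I4: { [E → - . n Y] }  — shift
  I5: { [Y → - E .] }  — reduce
  I6: { [Y → - e .] }  — reduce
  I7: { [E → num . e] }  — shift
  I8: { [E → num e .] }  — reduce
  I9: { [E → - n . Y], [Y → . - E], [Y → . - e] }  — shift
  I10: { [E → - n Y .] }  — reduce

Every state is either a pure shift/goto state or contains exactly one complete item and nothing to shift — no conflicts. The grammar is LR(0).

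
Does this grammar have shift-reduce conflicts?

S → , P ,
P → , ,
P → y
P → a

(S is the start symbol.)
A shift-reduce conflict occurs when an LR(0) state has both:
  - a complete (reduce) item [A → α .] (dot at the end), and
  - a shift item [B → β . c γ] (dot before a terminal).

Augment with S' → S and build the canonical LR(0) collection (I0 = CLOSURE({[S' → . S]}), then GOTO on every symbol after a dot until no new states appear). It has 9 states:
  I0: { [S → . , P ,], [S' → . S] }  — shift
  I1: { [P → . , ,], [P → . a], [P → . y], [S → , . P ,] }  — shift
  I2: { [S' → S .] }  — accept
  I3: { [P → , . ,] }  — shift
  I4: { [S → , P . ,] }  — shift
  I5: { [P → a .] }  — reduce
  I6: { [P → y .] }  — reduce
  I7: { [S → , P , .] }  — reduce
  I8: { [P → , , .] }  — reduce

No state contains both a complete item and a shift item.

Answer: No shift-reduce conflicts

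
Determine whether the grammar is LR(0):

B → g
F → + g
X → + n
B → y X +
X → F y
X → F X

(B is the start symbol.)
Yes, the grammar is LR(0)

A grammar is LR(0) if no state in the canonical LR(0) collection has:
  - both a shift item (dot before a terminal) and a complete item (shift-reduce conflict), or
  - two or more complete items (reduce-reduce conflict; the accept item [B' → B .] counts as a complete item here).

Augment with B' → B and build the canonical LR(0) collection (I0 = CLOSURE({[B' → . B]}), then GOTO on every symbol after a dot until no new states appear). It has 12 states:
  I0: { [B → . g], [B → . y X +], [B' → . B] }  — shift
  I1: { [B' → B .] }  — accept
  I2: { [B → g .] }  — reduce
  I3: { [B → y . X +], [F → . + g], [X → . + n], [X → . F X], [X → . F y] }  — shift
  I4: { [F → + . g], [X → + . n] }  — shift
  I5: { [F → . + g], [X → . + n], [X → . F X], [X → . F y], [X → F . X], [X → F . y] }  — shift
  I6: { [B → y X . +] }  — shift
  I7: { [B → y X + .] }  — reduce
  I8: { [X → F X .] }  — reduce
  I9: { [X → F y .] }  — reduce
  I10: { [F → + g .] }  — reduce
  I11: { [X → + n .] }  — reduce

Every state is either a pure shift/goto state or contains exactly one complete item and nothing to shift — no conflicts. The grammar is LR(0).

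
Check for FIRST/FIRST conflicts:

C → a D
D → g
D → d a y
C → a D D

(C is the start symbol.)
Yes. C → a D / C → a D D on { 'a' }

Productions for C:
  C → a D: FIRST = { 'a' }
  C → a D D: FIRST = { 'a' }
Productions for D:
  D → g: FIRST = { 'g' }
  D → d a y: FIRST = { 'd' }

Conflict for C: C → a D and C → a D D
  Overlap: { 'a' }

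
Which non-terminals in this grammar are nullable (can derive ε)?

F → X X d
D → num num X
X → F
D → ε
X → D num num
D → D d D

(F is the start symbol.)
{ 'D' }

ε-productions: D → ε
So D is immediately nullable.
No further non-terminal can be added: every production for the remaining non-terminals contains a terminal or a non-nullable non-terminal.
Nullable = { 'D' }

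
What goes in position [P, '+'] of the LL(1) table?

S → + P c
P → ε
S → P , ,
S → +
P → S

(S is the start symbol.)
To find M[P, '+'], we find productions for P where '+' is in the predict set (PREDICT(N → α) = (FIRST(α) \ {ε}) ∪ (FOLLOW(N) if α ⇒* ε)).

Relevant sets:
  FIRST(S) = { '+', ',' }
  FOLLOW(P) = { ',', 'c' }

P → ε: PREDICT = { ',', 'c' }
P → S: PREDICT = { '+', ',' }
  '+' is in predict set, so this production goes in M[P, '+']

M[P, '+'] = P → S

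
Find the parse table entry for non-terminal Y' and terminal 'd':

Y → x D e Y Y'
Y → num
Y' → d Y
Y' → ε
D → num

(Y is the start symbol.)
Y' → d Y, Y' → ε

To find M[Y', 'd'], we find productions for Y' where 'd' is in the predict set (PREDICT(N → α) = (FIRST(α) \ {ε}) ∪ (FOLLOW(N) if α ⇒* ε)).

Relevant sets:
  FOLLOW(Y') = { $, 'd' }

Y' → d Y: PREDICT = { 'd' }
  'd' is in predict set, so this production goes in M[Y', 'd']
Y' → ε: PREDICT = { $, 'd' }
  'd' is in predict set, so this production goes in M[Y', 'd']

M[Y', 'd'] = Y' → d Y, Y' → ε  (a multiply-defined cell — the grammar is not LL(1))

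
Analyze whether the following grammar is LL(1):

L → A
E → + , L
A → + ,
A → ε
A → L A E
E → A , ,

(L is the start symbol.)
A grammar is LL(1) if for each non-terminal N with multiple productions, the predict sets of those productions are pairwise disjoint, where PREDICT(N → α) = (FIRST(α) \ {ε}) ∪ (FOLLOW(N) if α ⇒* ε).

Relevant sets:
  FIRST(A) = { '+', ',', ε }
  FIRST(L) = { '+', ',', ε }
  FIRST(E) = { '+', ',' }
  FOLLOW(A) = { $, '+', ',' }

For E:
  PREDICT(E → '+' ',' L) = { '+' }
  PREDICT(E → A ',' ',') = { '+', ',' }
For A:
  PREDICT(A → '+' ',') = { '+' }
  PREDICT(A → ε) = { $, '+', ',' }
  PREDICT(A → L A E) = { '+', ',' }
L has a single production, so nothing to check there.

Conflict found: Predict set conflict for E: { '+' }
The grammar is NOT LL(1).

Answer: No. Predict set conflict for E: { '+' }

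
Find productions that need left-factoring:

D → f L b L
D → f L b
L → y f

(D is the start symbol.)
Yes, D has productions with common prefix 'f L b'

Left-factoring is needed when two productions for the same non-terminal
share a common prefix on the right-hand side.

Productions for D:
  D → f L b L
  D → f L b

Found common prefix 'f L b' in productions for D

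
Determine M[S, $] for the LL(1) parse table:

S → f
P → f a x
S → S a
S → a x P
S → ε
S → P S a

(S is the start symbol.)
To find M[S, $], we find productions for S where $ is in the predict set (PREDICT(N → α) = (FIRST(α) \ {ε}) ∪ (FOLLOW(N) if α ⇒* ε)).

Relevant sets:
  FIRST(S) = { 'a', 'f', ε }
  FIRST(P) = { 'f' }
  FOLLOW(S) = { $, 'a' }

S → f: PREDICT = { 'f' }
S → S a: PREDICT = { 'a', 'f' }
S → a x P: PREDICT = { 'a' }
S → ε: PREDICT = { $, 'a' }
  $ is in predict set, so this production goes in M[S, $]
S → P S a: PREDICT = { 'f' }

M[S, $] = S → ε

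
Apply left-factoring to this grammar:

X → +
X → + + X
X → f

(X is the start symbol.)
Left-factoring transforms A → αβ₁ | αβ₂ into A → αA' and A' → β₁ | β₂
(α is the longest common prefix among the alternatives). Repeat until
no nonterminal has two alternatives with a common prefix.

Round 1: X has alternatives sharing prefix '+'. Introduce X': X → + X'
  Add: X' → ε
  Add: X' → + X

No remaining common prefixes — done.

Resulting grammar:
X → + X'
X' → ε
X' → + X
X → f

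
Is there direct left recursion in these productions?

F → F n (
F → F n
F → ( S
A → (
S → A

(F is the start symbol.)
F → F n (: LEFT RECURSIVE (starts with F)
F → F n: LEFT RECURSIVE (starts with F)
F → ( S: starts with '('
A → (: starts with '('
S → A: starts with A

The grammar has direct left recursion on: F.

Answer: Yes, F is left-recursive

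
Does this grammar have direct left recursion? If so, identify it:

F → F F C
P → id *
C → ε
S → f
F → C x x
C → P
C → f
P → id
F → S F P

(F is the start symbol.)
Yes, F is left-recursive

F → F F C: LEFT RECURSIVE (starts with F)
P → id *: starts with id
C → ε: starts with ε
S → f: starts with f
F → C x x: starts with C
C → P: starts with P
C → f: starts with f
P → id: starts with id
F → S F P: starts with S

The grammar has direct left recursion on: F.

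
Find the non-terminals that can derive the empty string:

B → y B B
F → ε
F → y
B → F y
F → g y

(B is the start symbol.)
{ 'F' }

A non-terminal is nullable if it can derive ε (the empty string): either it has an ε-production, or it has a production whose right-hand side consists entirely of nullable non-terminals.

ε-productions: F → ε
So F is immediately nullable.
No further non-terminal can be added: every production for the remaining non-terminals contains a terminal or a non-nullable non-terminal.
Nullable = { 'F' }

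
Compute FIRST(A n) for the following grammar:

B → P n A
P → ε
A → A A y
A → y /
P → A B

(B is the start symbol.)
FIRST sets of the non-terminals involved (from the grammar, by fixed-point iteration):
  FIRST(A) = { 'y' }

To compute FIRST(A n), process the symbols left to right:
Symbol A is a non-terminal. Add FIRST(A) \ {ε} = { 'y' }
A is not nullable (ε ∉ FIRST(A)), so stop here.
FIRST(A n) = { 'y' }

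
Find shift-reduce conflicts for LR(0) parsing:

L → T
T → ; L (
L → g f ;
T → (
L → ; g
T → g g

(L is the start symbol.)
A shift-reduce conflict occurs when an LR(0) state has both:
  - a complete (reduce) item [A → α .] (dot at the end), and
  - a shift item [B → β . c γ] (dot before a terminal).

Augment with L' → L and build the canonical LR(0) collection (I0 = CLOSURE({[L' → . L]}), then GOTO on every symbol after a dot until no new states appear). It has 12 states:
  I0: { [L → . ; g], [L → . T], [L → . g f ;], [L' → . L], [T → . (], [T → . ; L (], [T → . g g] }  — shift
  I1: { [T → ( .] }  — reduce
  I2: { [L → . ; g], [L → . T], [L → . g f ;], [L → ; . g], [T → . (], [T → . ; L (], [T → . g g], [T → ; . L (] }  — shift
  I3: { [L' → L .] }  — accept
  I4: { [L → T .] }  — reduce
  I5: { [L → g . f ;], [T → g . g] }  — shift
  I6: { [L → g f . ;] }  — shift
  I7: { [T → g g .] }  — reduce
  I8: { [L → g f ; .] }  — reduce
  I9: { [T → ; L . (] }  — shift
  I10: { [L → ; g .], [L → g . f ;], [T → g . g] }  — shift, reduce
  I11: { [T → ; L ( .] }  — reduce

I10 contains reduce item [L → ; g .] and shift items [L → g . f ;], [T → g . g] — shift-reduce conflict.

Answer: Yes — I10: [L → ; g .] vs [L → g . f ;]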